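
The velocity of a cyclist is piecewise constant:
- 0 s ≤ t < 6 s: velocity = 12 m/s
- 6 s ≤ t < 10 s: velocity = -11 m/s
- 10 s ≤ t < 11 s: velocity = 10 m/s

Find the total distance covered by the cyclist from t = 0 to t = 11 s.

Distance (not displacement) is the total path length: add the absolute areas under v-t.
0–6 s: |12| × 6 = 72 m
6–10 s: |-11| × 4 = 44 m
10–11 s: |10| × 1 = 10 m
Total distance = 126 m

126 m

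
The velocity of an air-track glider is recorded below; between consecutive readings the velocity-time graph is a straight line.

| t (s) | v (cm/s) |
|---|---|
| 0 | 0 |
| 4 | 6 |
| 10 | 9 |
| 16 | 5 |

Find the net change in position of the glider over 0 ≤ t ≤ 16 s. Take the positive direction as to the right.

99 cm

Displacement is the signed area under the v-t curve.
0–4 s: ½(0 + 6)(4) = 12 cm
4–10 s: ½(6 + 9)(6) = 45 cm
10–16 s: ½(9 + 5)(6) = 42 cm
Net displacement = 99 cm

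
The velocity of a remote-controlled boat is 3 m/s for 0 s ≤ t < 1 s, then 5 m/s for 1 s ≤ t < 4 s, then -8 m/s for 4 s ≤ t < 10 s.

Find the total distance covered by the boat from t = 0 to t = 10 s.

Total distance travelled is ∫|v| dt — sum the magnitudes of each area piece.
0–1 s: |3| × 1 = 3 m
1–4 s: |5| × 3 = 15 m
4–10 s: |-8| × 6 = 48 m
Total distance = 66 m

66 m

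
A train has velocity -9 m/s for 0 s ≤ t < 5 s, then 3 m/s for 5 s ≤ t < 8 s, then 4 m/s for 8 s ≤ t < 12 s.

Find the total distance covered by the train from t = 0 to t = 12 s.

70 m

Distance (not displacement) is the total path length: add the absolute areas under v-t.
0–5 s: |-9| × 5 = 45 m
5–8 s: |3| × 3 = 9 m
8–12 s: |4| × 4 = 16 m
Total distance = 70 m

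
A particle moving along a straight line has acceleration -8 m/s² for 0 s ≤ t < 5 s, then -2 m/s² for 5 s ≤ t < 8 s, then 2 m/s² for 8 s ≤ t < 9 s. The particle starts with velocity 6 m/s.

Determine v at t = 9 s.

-38 m/s

Δv equals the area under the a-t graph; then v = v₀ + Δv.
0–5 s: -8 × 5 = -40 m/s
5–8 s: -2 × 3 = -6 m/s
8–9 s: 2 × 1 = 2 m/s
Δv = -44 m/s, so v(9) = 6 + (-44) = -38 m/s.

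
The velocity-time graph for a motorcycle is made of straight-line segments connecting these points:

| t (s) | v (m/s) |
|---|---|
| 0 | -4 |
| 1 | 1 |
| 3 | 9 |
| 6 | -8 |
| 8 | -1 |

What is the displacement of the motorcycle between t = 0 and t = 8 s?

1 m

Net displacement equals the area under the velocity-time graph (areas below the axis count negative).
0–1 s: ½(-4 + 1)(1) = -1.5 m
1–3 s: ½(1 + 9)(2) = 10 m
3–6 s: ½(9 + -8)(3) = 1.5 m
6–8 s: ½(-8 + -1)(2) = -9 m
Net displacement = 1 m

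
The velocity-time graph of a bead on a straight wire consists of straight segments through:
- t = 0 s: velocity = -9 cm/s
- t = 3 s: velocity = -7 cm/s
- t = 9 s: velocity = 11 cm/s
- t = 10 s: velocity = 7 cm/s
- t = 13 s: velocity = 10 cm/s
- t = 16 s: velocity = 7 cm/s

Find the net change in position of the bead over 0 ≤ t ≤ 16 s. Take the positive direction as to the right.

48 cm

Displacement is the signed area under the v-t curve.
0–3 s: ½(-9 + -7)(3) = -24 cm
3–9 s: ½(-7 + 11)(6) = 12 cm
9–10 s: ½(11 + 7)(1) = 9 cm
10–13 s: ½(7 + 10)(3) = 25.5 cm
13–16 s: ½(10 + 7)(3) = 25.5 cm
Net displacement = 48 cm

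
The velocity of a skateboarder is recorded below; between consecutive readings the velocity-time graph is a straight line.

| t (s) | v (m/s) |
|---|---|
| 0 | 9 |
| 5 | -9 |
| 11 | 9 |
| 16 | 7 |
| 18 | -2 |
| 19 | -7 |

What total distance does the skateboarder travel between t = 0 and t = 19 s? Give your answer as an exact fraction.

Distance (not displacement) is the total path length: add the absolute areas under v-t.
0–5 s: v = 0 at t = 2.5 s; triangle areas 11.25 + 11.25 = 22.5 m
5–11 s: v = 0 at t = 8 s; triangle areas 13.5 + 13.5 = 27 m
11–16 s: |½(9 + 7)(5)| = 40 m
16–18 s: v = 0 at t = 158/9 s; triangle areas 49/9 + 4/9 = 53/9 m
18–19 s: |½(-2 + -7)(1)| = 4.5 m
Total distance = 899/9 m

899/9 m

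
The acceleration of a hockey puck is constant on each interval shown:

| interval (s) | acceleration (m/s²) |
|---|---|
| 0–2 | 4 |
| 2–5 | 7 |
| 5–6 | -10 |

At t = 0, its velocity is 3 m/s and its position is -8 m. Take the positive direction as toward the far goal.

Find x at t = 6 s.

97.5 m

On each constant-a segment, Δv = aΔt and Δx = v₀Δt + ½aΔt²; chain segment to segment.
0–2 s: v starts 3 m/s; Δx = 3·2 + ½·4·2² = 14 m; v ends 11 m/s.
2–5 s: v starts 11 m/s; Δx = 11·3 + ½·7·3² = 64.5 m; v ends 32 m/s.
5–6 s: v starts 32 m/s; Δx = 32·1 + ½·-10·1² = 27 m; v ends 22 m/s.
x(6) = -8 + Σ Δx = 97.5 m.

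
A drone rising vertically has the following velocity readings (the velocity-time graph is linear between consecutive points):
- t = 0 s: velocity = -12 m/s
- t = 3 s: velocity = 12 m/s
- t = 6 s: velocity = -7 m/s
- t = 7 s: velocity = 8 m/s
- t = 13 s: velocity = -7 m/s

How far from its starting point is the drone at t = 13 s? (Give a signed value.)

11 m

Net displacement equals the area under the velocity-time graph (areas below the axis count negative).
0–3 s: ½(-12 + 12)(3) = 0 m
3–6 s: ½(12 + -7)(3) = 7.5 m
6–7 s: ½(-7 + 8)(1) = 0.5 m
7–13 s: ½(8 + -7)(6) = 3 m
Net displacement = 11 m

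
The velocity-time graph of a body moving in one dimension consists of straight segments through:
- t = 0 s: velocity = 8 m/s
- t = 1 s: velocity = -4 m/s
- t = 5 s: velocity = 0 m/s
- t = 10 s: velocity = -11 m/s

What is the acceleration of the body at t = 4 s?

Acceleration is the slope of the v-t graph on 1–5 s: (0 − -4)/(5 − 1) = 1 m/s².

1 m/s²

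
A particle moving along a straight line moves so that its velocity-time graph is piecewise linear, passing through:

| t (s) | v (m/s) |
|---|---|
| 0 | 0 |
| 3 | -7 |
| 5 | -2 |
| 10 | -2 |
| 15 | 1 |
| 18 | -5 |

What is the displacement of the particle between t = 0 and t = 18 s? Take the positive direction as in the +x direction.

Displacement is the signed area under the v-t curve.
0–3 s: ½(0 + -7)(3) = -10.5 m
3–5 s: ½(-7 + -2)(2) = -9 m
5–10 s: -2 × 5 = -10 m
10–15 s: ½(-2 + 1)(5) = -2.5 m
15–18 s: ½(1 + -5)(3) = -6 m
Net displacement = -38 m

-38 m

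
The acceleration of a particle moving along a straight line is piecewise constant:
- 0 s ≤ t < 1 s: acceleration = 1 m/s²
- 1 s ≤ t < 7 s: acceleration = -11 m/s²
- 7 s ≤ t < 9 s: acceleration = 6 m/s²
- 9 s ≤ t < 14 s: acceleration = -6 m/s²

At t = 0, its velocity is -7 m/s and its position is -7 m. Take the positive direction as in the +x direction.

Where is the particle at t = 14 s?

On each constant-a segment, Δv = aΔt and Δx = v₀Δt + ½aΔt²; chain segment to segment.
0–1 s: v starts -7 m/s; Δx = -7·1 + ½·1·1² = -6.5 m; v ends -6 m/s.
1–7 s: v starts -6 m/s; Δx = -6·6 + ½·-11·6² = -234 m; v ends -72 m/s.
7–9 s: v starts -72 m/s; Δx = -72·2 + ½·6·2² = -132 m; v ends -60 m/s.
9–14 s: v starts -60 m/s; Δx = -60·5 + ½·-6·5² = -375 m; v ends -90 m/s.
x(14) = -7 + Σ Δx = -754.5 m.

-754.5 m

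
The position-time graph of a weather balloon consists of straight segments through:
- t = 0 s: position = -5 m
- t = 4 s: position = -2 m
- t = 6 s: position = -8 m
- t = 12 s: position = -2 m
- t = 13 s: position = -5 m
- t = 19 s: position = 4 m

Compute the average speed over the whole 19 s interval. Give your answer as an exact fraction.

Average speed = (total path length)/(elapsed time); on a piecewise-linear x-t graph the path length is Σ|Δx|.
0–4 s: |Δx| = |-2 − -5| = 3 m
4–6 s: |Δx| = |-8 − -2| = 6 m
6–12 s: |Δx| = |-2 − -8| = 6 m
12–13 s: |Δx| = |-5 − -2| = 3 m
13–19 s: |Δx| = |4 − -5| = 9 m
Total path = 27 m; average speed = 27/19 = 27/19 m/s.

27/19 m/s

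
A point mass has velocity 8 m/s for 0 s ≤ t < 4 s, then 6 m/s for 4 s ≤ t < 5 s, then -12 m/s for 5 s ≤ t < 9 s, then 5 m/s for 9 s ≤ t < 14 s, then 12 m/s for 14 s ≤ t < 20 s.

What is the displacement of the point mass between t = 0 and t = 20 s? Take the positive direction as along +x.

87 m

Net displacement equals the area under the velocity-time graph (areas below the axis count negative).
0–4 s: 8 × 4 = 32 m
4–5 s: 6 × 1 = 6 m
5–9 s: -12 × 4 = -48 m
9–14 s: 5 × 5 = 25 m
14–20 s: 12 × 6 = 72 m
Net displacement = 87 m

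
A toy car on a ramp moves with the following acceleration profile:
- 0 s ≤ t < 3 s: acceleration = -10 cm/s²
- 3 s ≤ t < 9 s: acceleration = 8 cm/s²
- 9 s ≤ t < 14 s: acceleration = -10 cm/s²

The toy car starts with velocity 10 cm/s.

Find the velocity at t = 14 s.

-22 cm/s

Δv equals the area under the a-t graph; then v = v₀ + Δv.
0–3 s: -10 × 3 = -30 cm/s
3–9 s: 8 × 6 = 48 cm/s
9–14 s: -10 × 5 = -50 cm/s
Δv = -32 cm/s, so v(14) = 10 + (-32) = -22 cm/s.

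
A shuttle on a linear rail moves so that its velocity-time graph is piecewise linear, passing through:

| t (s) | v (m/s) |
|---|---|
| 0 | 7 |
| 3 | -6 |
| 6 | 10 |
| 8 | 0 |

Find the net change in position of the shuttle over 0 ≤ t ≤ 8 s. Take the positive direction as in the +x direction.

17.5 m

Net displacement equals the area under the velocity-time graph (areas below the axis count negative).
0–3 s: ½(7 + -6)(3) = 1.5 m
3–6 s: ½(-6 + 10)(3) = 6 m
6–8 s: ½(10 + 0)(2) = 10 m
Net displacement = 17.5 m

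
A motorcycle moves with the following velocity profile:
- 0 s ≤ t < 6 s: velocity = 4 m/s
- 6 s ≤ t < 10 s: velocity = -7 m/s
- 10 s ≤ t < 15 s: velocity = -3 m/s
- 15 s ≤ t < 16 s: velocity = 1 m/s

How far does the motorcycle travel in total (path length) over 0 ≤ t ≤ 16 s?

Total distance travelled is ∫|v| dt — sum the magnitudes of each area piece.
0–6 s: |4| × 6 = 24 m
6–10 s: |-7| × 4 = 28 m
10–15 s: |-3| × 5 = 15 m
15–16 s: |1| × 1 = 1 m
Total distance = 68 m

68 m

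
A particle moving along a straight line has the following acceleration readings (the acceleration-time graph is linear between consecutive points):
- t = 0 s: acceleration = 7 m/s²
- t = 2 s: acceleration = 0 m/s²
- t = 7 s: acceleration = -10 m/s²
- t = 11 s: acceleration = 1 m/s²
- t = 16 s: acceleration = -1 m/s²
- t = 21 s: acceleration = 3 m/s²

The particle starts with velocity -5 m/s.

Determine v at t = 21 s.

-36 m/s

Δv equals the area under the a-t graph; then v = v₀ + Δv.
0–2 s: ½(7 + 0)(2) = 7 m/s
2–7 s: ½(0 + -10)(5) = -25 m/s
7–11 s: ½(-10 + 1)(4) = -18 m/s
11–16 s: ½(1 + -1)(5) = 0 m/s
16–21 s: ½(-1 + 3)(5) = 5 m/s
Δv = -31 m/s, so v(21) = -5 + (-31) = -36 m/s.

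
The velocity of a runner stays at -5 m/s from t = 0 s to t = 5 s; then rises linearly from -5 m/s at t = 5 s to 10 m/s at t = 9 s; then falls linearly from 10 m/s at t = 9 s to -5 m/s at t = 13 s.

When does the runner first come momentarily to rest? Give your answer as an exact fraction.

v changes sign on 5–9 s (from -5 to 10); the graph is linear there, so v = 0 at t = 5 + (5)·(9 − 5)/(10 − -5) = 19/3 s.

t = 19/3 s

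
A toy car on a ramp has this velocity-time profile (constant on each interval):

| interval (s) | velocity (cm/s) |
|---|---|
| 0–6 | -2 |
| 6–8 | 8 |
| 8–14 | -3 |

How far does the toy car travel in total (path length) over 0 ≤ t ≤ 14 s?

Total distance travelled is ∫|v| dt — sum the magnitudes of each area piece.
0–6 s: |-2| × 6 = 12 cm
6–8 s: |8| × 2 = 16 cm
8–14 s: |-3| × 6 = 18 cm
Total distance = 46 cm

46 cm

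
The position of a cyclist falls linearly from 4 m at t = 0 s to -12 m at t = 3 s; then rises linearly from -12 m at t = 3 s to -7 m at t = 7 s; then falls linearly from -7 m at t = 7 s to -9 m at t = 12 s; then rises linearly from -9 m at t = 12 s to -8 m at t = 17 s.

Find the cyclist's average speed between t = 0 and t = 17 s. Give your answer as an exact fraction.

24/17 m/s

Average speed = (total path length)/(elapsed time); on a piecewise-linear x-t graph the path length is Σ|Δx|.
0–3 s: |Δx| = |-12 − 4| = 16 m
3–7 s: |Δx| = |-7 − -12| = 5 m
7–12 s: |Δx| = |-9 − -7| = 2 m
12–17 s: |Δx| = |-8 − -9| = 1 m
Total path = 24 m; average speed = 24/17 = 24/17 m/s.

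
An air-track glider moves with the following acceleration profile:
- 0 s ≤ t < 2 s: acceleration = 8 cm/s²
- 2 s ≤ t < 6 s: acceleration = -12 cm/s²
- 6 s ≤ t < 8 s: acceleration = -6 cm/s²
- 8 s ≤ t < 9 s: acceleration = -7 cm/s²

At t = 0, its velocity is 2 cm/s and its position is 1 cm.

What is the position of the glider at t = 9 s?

-120.5 cm

On each constant-a segment, Δv = aΔt and Δx = v₀Δt + ½aΔt²; chain segment to segment.
0–2 s: v starts 2 cm/s; Δx = 2·2 + ½·8·2² = 20 cm; v ends 18 cm/s.
2–6 s: v starts 18 cm/s; Δx = 18·4 + ½·-12·4² = -24 cm; v ends -30 cm/s.
6–8 s: v starts -30 cm/s; Δx = -30·2 + ½·-6·2² = -72 cm; v ends -42 cm/s.
8–9 s: v starts -42 cm/s; Δx = -42·1 + ½·-7·1² = -45.5 cm; v ends -49 cm/s.
x(9) = 1 + Σ Δx = -120.5 cm.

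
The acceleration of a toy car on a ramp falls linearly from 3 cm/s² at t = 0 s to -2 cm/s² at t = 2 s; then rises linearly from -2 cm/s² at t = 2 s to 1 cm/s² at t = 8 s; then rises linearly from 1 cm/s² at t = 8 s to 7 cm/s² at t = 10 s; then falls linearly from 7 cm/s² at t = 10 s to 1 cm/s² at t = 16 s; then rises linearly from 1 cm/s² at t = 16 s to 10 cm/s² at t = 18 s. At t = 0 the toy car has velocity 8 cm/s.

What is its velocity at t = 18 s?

Δv equals the area under the a-t graph; then v = v₀ + Δv.
0–2 s: ½(3 + -2)(2) = 1 cm/s
2–8 s: ½(-2 + 1)(6) = -3 cm/s
8–10 s: ½(1 + 7)(2) = 8 cm/s
10–16 s: ½(7 + 1)(6) = 24 cm/s
16–18 s: ½(1 + 10)(2) = 11 cm/s
Δv = 41 cm/s, so v(18) = 8 + (41) = 49 cm/s.

49 cm/s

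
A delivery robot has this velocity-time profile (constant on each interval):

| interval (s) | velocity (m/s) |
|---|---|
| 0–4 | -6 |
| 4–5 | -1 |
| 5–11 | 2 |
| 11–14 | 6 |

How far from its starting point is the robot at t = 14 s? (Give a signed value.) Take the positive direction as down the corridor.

Displacement is the signed area under the v-t curve.
0–4 s: -6 × 4 = -24 m
4–5 s: -1 × 1 = -1 m
5–11 s: 2 × 6 = 12 m
11–14 s: 6 × 3 = 18 m
Net displacement = 5 m

5 m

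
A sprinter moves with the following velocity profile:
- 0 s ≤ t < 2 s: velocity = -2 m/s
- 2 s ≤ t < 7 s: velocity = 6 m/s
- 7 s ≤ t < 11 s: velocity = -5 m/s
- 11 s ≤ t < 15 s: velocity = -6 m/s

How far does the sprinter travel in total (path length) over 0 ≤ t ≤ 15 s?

78 m

Distance (not displacement) is the total path length: add the absolute areas under v-t.
0–2 s: |-2| × 2 = 4 m
2–7 s: |6| × 5 = 30 m
7–11 s: |-5| × 4 = 20 m
11–15 s: |-6| × 4 = 24 m
Total distance = 78 m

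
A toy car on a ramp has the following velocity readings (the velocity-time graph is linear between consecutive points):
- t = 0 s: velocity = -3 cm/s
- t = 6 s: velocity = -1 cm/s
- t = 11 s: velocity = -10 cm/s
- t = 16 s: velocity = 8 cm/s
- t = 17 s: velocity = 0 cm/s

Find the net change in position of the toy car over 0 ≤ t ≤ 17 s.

Displacement is the signed area under the v-t curve.
0–6 s: ½(-3 + -1)(6) = -12 cm
6–11 s: ½(-1 + -10)(5) = -27.5 cm
11–16 s: ½(-10 + 8)(5) = -5 cm
16–17 s: ½(8 + 0)(1) = 4 cm
Net displacement = -40.5 cm

-40.5 cm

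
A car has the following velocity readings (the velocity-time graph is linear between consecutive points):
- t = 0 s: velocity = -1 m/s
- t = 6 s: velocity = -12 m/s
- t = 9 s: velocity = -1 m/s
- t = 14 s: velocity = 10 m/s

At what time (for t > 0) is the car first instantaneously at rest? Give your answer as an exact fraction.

t = 104/11 s

v changes sign on 9–14 s (from -1 to 10); the graph is linear there, so v = 0 at t = 9 + (1)·(14 − 9)/(10 − -1) = 104/11 s.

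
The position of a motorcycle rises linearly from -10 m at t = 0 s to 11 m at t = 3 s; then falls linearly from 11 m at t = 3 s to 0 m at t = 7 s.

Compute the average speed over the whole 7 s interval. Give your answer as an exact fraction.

32/7 m/s

Average speed = (total path length)/(elapsed time); on a piecewise-linear x-t graph the path length is Σ|Δx|.
0–3 s: |Δx| = |11 − -10| = 21 m
3–7 s: |Δx| = |0 − 11| = 11 m
Total path = 32 m; average speed = 32/7 = 32/7 m/s.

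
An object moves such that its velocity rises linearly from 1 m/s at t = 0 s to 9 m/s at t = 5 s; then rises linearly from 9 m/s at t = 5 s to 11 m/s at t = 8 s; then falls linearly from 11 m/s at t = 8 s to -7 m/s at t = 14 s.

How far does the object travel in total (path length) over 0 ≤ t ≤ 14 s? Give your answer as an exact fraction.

Total distance travelled is ∫|v| dt — sum the magnitudes of each area piece.
0–5 s: |½(1 + 9)(5)| = 25 m
5–8 s: |½(9 + 11)(3)| = 30 m
8–14 s: v = 0 at t = 35/3 s; triangle areas 121/6 + 49/6 = 85/3 m
Total distance = 250/3 m

250/3 m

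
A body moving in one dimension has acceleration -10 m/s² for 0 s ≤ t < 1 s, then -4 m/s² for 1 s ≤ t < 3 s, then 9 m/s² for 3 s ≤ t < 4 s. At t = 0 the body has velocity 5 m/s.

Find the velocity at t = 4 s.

Δv equals the area under the a-t graph; then v = v₀ + Δv.
0–1 s: -10 × 1 = -10 m/s
1–3 s: -4 × 2 = -8 m/s
3–4 s: 9 × 1 = 9 m/s
Δv = -9 m/s, so v(4) = 5 + (-9) = -4 m/s.

-4 m/s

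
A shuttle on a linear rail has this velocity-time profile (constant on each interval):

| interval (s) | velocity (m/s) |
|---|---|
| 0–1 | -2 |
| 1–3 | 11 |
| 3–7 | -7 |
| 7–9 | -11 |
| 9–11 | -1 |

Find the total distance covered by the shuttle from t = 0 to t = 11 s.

Total distance travelled is ∫|v| dt — sum the magnitudes of each area piece.
0–1 s: |-2| × 1 = 2 m
1–3 s: |11| × 2 = 22 m
3–7 s: |-7| × 4 = 28 m
7–9 s: |-11| × 2 = 22 m
9–11 s: |-1| × 2 = 2 m
Total distance = 76 m

76 m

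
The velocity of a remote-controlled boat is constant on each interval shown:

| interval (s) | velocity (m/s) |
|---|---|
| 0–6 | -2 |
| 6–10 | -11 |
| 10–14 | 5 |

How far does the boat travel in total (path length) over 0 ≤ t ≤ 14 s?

76 m

Total distance travelled is ∫|v| dt — sum the magnitudes of each area piece.
0–6 s: |-2| × 6 = 12 m
6–10 s: |-11| × 4 = 44 m
10–14 s: |5| × 4 = 20 m
Total distance = 76 m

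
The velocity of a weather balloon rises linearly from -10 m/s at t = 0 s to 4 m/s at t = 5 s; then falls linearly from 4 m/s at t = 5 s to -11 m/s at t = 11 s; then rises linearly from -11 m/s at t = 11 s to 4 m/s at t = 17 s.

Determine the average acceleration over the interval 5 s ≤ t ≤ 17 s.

0 m/s²

Average acceleration = Δv/Δt = (4 − 4)/(17 − 5) = 0 m/s².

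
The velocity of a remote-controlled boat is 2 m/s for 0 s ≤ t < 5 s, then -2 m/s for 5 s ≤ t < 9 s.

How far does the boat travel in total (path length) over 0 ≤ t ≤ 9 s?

18 m

Distance (not displacement) is the total path length: add the absolute areas under v-t.
0–5 s: |2| × 5 = 10 m
5–9 s: |-2| × 4 = 8 m
Total distance = 18 m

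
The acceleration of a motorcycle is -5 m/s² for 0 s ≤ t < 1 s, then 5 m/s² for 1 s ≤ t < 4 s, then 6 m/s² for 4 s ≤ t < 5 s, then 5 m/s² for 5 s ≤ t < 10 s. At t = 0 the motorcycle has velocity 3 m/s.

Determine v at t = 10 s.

44 m/s

Δv equals the area under the a-t graph; then v = v₀ + Δv.
0–1 s: -5 × 1 = -5 m/s
1–4 s: 5 × 3 = 15 m/s
4–5 s: 6 × 1 = 6 m/s
5–10 s: 5 × 5 = 25 m/s
Δv = 41 m/s, so v(10) = 3 + (41) = 44 m/s.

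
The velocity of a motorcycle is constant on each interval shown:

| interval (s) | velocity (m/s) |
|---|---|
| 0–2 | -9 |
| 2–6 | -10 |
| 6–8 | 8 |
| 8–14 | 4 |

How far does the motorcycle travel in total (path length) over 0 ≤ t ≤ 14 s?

98 m

Total distance travelled is ∫|v| dt — sum the magnitudes of each area piece.
0–2 s: |-9| × 2 = 18 m
2–6 s: |-10| × 4 = 40 m
6–8 s: |8| × 2 = 16 m
8–14 s: |4| × 6 = 24 m
Total distance = 98 m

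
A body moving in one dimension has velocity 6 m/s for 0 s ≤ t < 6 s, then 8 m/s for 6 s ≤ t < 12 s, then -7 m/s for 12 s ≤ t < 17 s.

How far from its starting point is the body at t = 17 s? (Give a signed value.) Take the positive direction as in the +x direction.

49 m

Displacement is the signed area under the v-t curve.
0–6 s: 6 × 6 = 36 m
6–12 s: 8 × 6 = 48 m
12–17 s: -7 × 5 = -35 m
Net displacement = 49 m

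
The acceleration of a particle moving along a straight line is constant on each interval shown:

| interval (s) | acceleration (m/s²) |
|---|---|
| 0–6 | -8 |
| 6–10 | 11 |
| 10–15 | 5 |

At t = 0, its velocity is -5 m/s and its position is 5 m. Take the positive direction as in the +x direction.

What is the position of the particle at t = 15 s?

On each constant-a segment, Δv = aΔt and Δx = v₀Δt + ½aΔt²; chain segment to segment.
0–6 s: v starts -5 m/s; Δx = -5·6 + ½·-8·6² = -174 m; v ends -53 m/s.
6–10 s: v starts -53 m/s; Δx = -53·4 + ½·11·4² = -124 m; v ends -9 m/s.
10–15 s: v starts -9 m/s; Δx = -9·5 + ½·5·5² = 17.5 m; v ends 16 m/s.
x(15) = 5 + Σ Δx = -275.5 m.

-275.5 m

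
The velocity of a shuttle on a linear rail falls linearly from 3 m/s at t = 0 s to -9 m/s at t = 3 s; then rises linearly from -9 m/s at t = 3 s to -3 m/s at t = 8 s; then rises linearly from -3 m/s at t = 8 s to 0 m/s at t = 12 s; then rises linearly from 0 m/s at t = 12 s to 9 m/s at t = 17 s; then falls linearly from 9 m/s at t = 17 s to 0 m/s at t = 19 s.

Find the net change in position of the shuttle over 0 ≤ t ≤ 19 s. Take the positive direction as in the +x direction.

Net displacement equals the area under the velocity-time graph (areas below the axis count negative).
0–3 s: ½(3 + -9)(3) = -9 m
3–8 s: ½(-9 + -3)(5) = -30 m
8–12 s: ½(-3 + 0)(4) = -6 m
12–17 s: ½(0 + 9)(5) = 22.5 m
17–19 s: ½(9 + 0)(2) = 9 m
Net displacement = -13.5 m

-13.5 m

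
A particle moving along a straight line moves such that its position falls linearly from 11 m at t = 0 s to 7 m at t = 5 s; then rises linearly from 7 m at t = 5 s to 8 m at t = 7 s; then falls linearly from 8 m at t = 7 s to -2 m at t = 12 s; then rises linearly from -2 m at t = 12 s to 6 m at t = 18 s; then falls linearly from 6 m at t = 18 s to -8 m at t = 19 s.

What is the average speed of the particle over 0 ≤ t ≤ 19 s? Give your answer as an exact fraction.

37/19 m/s

Average speed = (total path length)/(elapsed time); on a piecewise-linear x-t graph the path length is Σ|Δx|.
0–5 s: |Δx| = |7 − 11| = 4 m
5–7 s: |Δx| = |8 − 7| = 1 m
7–12 s: |Δx| = |-2 − 8| = 10 m
12–18 s: |Δx| = |6 − -2| = 8 m
18–19 s: |Δx| = |-8 − 6| = 14 m
Total path = 37 m; average speed = 37/19 = 37/19 m/s.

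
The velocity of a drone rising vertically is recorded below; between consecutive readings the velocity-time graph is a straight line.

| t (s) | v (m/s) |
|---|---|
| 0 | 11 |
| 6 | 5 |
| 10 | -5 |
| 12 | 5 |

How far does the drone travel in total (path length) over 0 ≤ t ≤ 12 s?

63 m

Distance (not displacement) is the total path length: add the absolute areas under v-t.
0–6 s: |½(11 + 5)(6)| = 48 m
6–10 s: v = 0 at t = 8 s; triangle areas 5 + 5 = 10 m
10–12 s: v = 0 at t = 11 s; triangle areas 2.5 + 2.5 = 5 m
Total distance = 63 m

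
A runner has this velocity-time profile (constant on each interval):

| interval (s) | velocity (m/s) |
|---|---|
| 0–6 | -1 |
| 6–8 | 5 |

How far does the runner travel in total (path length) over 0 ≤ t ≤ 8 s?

Distance (not displacement) is the total path length: add the absolute areas under v-t.
0–6 s: |-1| × 6 = 6 m
6–8 s: |5| × 2 = 10 m
Total distance = 16 m

16 m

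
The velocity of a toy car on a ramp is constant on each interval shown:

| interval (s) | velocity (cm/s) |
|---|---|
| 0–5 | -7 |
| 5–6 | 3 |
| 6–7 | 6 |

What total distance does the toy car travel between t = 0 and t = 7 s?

Distance (not displacement) is the total path length: add the absolute areas under v-t.
0–5 s: |-7| × 5 = 35 cm
5–6 s: |3| × 1 = 3 cm
6–7 s: |6| × 1 = 6 cm
Total distance = 44 cm

44 cm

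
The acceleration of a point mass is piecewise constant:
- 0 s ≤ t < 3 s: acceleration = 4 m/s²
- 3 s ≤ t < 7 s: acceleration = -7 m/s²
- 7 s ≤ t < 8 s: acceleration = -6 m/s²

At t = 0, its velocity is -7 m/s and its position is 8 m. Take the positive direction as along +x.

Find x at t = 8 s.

On each constant-a segment, Δv = aΔt and Δx = v₀Δt + ½aΔt²; chain segment to segment.
0–3 s: v starts -7 m/s; Δx = -7·3 + ½·4·3² = -3 m; v ends 5 m/s.
3–7 s: v starts 5 m/s; Δx = 5·4 + ½·-7·4² = -36 m; v ends -23 m/s.
7–8 s: v starts -23 m/s; Δx = -23·1 + ½·-6·1² = -26 m; v ends -29 m/s.
x(8) = 8 + Σ Δx = -57 m.

-57 m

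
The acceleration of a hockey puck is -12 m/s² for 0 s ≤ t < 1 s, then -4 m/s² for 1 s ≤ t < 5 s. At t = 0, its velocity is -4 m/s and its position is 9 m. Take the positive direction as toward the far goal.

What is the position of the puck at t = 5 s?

On each constant-a segment, Δv = aΔt and Δx = v₀Δt + ½aΔt²; chain segment to segment.
0–1 s: v starts -4 m/s; Δx = -4·1 + ½·-12·1² = -10 m; v ends -16 m/s.
1–5 s: v starts -16 m/s; Δx = -16·4 + ½·-4·4² = -96 m; v ends -32 m/s.
x(5) = 9 + Σ Δx = -97 m.

-97 m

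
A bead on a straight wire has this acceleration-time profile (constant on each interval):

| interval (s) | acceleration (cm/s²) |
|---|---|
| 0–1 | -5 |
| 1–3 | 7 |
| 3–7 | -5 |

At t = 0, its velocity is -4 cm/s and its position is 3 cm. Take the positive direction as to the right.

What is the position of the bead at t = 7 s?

-27.5 cm

On each constant-a segment, Δv = aΔt and Δx = v₀Δt + ½aΔt²; chain segment to segment.
0–1 s: v starts -4 cm/s; Δx = -4·1 + ½·-5·1² = -6.5 cm; v ends -9 cm/s.
1–3 s: v starts -9 cm/s; Δx = -9·2 + ½·7·2² = -4 cm; v ends 5 cm/s.
3–7 s: v starts 5 cm/s; Δx = 5·4 + ½·-5·4² = -20 cm; v ends -15 cm/s.
x(7) = 3 + Σ Δx = -27.5 cm.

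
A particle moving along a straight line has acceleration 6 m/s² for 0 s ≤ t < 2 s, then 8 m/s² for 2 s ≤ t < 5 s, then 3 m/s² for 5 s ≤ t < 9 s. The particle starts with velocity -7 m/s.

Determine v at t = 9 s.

41 m/s

Δv equals the area under the a-t graph; then v = v₀ + Δv.
0–2 s: 6 × 2 = 12 m/s
2–5 s: 8 × 3 = 24 m/s
5–9 s: 3 × 4 = 12 m/s
Δv = 48 m/s, so v(9) = -7 + (48) = 41 m/s.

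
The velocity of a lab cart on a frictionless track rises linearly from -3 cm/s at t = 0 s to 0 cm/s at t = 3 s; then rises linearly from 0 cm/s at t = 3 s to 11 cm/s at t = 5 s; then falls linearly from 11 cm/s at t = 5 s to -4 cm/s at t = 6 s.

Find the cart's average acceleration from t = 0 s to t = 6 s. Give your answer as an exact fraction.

Average acceleration = Δv/Δt = (-4 − -3)/(6 − 0) = -1/6 cm/s².

-1/6 cm/s²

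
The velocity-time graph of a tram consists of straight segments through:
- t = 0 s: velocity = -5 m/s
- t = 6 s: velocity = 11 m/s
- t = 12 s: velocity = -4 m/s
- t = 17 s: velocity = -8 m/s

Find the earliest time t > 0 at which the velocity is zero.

t = 1.875 s

v changes sign on 0–6 s (from -5 to 11); the graph is linear there, so v = 0 at t = 0 + (5)·(6 − 0)/(11 − -5) = 1.875 s.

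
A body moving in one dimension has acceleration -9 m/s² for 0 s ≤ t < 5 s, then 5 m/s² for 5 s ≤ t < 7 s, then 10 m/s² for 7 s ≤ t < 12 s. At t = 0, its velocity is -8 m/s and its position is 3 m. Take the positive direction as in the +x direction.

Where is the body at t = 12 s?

-335.5 m

On each constant-a segment, Δv = aΔt and Δx = v₀Δt + ½aΔt²; chain segment to segment.
0–5 s: v starts -8 m/s; Δx = -8·5 + ½·-9·5² = -152.5 m; v ends -53 m/s.
5–7 s: v starts -53 m/s; Δx = -53·2 + ½·5·2² = -96 m; v ends -43 m/s.
7–12 s: v starts -43 m/s; Δx = -43·5 + ½·10·5² = -90 m; v ends 7 m/s.
x(12) = 3 + Σ Δx = -335.5 m.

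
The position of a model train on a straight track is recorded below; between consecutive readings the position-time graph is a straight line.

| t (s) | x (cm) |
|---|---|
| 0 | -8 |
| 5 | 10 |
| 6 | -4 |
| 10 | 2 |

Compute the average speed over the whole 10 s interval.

Average speed = (total path length)/(elapsed time); on a piecewise-linear x-t graph the path length is Σ|Δx|.
0–5 s: |Δx| = |10 − -8| = 18 cm
5–6 s: |Δx| = |-4 − 10| = 14 cm
6–10 s: |Δx| = |2 − -4| = 6 cm
Total path = 38 cm; average speed = 38/10 = 3.8 cm/s.

3.8 cm/s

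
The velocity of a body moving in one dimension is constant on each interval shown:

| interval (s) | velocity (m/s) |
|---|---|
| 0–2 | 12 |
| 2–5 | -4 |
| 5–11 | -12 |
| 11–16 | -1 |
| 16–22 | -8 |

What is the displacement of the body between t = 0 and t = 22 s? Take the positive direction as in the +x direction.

Displacement is the signed area under the v-t curve.
0–2 s: 12 × 2 = 24 m
2–5 s: -4 × 3 = -12 m
5–11 s: -12 × 6 = -72 m
11–16 s: -1 × 5 = -5 m
16–22 s: -8 × 6 = -48 m
Net displacement = -113 m

-113 m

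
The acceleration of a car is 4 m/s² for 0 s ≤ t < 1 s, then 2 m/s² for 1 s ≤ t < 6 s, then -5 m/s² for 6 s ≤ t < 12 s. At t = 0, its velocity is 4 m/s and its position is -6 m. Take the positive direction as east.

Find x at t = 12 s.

83 m

On each constant-a segment, Δv = aΔt and Δx = v₀Δt + ½aΔt²; chain segment to segment.
0–1 s: v starts 4 m/s; Δx = 4·1 + ½·4·1² = 6 m; v ends 8 m/s.
1–6 s: v starts 8 m/s; Δx = 8·5 + ½·2·5² = 65 m; v ends 18 m/s.
6–12 s: v starts 18 m/s; Δx = 18·6 + ½·-5·6² = 18 m; v ends -12 m/s.
x(12) = -6 + Σ Δx = 83 m.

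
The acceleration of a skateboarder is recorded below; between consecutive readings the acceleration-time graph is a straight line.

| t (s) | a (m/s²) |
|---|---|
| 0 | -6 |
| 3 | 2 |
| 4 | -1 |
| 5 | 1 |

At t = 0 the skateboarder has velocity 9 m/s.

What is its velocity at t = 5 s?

Δv equals the area under the a-t graph; then v = v₀ + Δv.
0–3 s: ½(-6 + 2)(3) = -6 m/s
3–4 s: ½(2 + -1)(1) = 0.5 m/s
4–5 s: ½(-1 + 1)(1) = 0 m/s
Δv = -5.5 m/s, so v(5) = 9 + (-5.5) = 3.5 m/s.

3.5 m/s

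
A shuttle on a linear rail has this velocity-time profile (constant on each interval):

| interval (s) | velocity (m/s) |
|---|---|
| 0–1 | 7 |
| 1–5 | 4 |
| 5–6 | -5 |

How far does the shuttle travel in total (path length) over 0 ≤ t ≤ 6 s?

Distance (not displacement) is the total path length: add the absolute areas under v-t.
0–1 s: |7| × 1 = 7 m
1–5 s: |4| × 4 = 16 m
5–6 s: |-5| × 1 = 5 m
Total distance = 28 m

28 m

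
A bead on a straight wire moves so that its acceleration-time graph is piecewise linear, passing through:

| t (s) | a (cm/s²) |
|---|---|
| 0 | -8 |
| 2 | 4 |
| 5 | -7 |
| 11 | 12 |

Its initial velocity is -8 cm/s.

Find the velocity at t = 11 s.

Δv equals the area under the a-t graph; then v = v₀ + Δv.
0–2 s: ½(-8 + 4)(2) = -4 cm/s
2–5 s: ½(4 + -7)(3) = -4.5 cm/s
5–11 s: ½(-7 + 12)(6) = 15 cm/s
Δv = 6.5 cm/s, so v(11) = -8 + (6.5) = -1.5 cm/s.

-1.5 cm/s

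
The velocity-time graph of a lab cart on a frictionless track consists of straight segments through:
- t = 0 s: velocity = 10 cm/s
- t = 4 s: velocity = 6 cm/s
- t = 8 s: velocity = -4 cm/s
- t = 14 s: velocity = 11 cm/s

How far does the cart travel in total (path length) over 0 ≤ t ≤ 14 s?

Distance (not displacement) is the total path length: add the absolute areas under v-t.
0–4 s: |½(10 + 6)(4)| = 32 cm
4–8 s: v = 0 at t = 6.4 s; triangle areas 7.2 + 3.2 = 10.4 cm
8–14 s: v = 0 at t = 9.6 s; triangle areas 3.2 + 24.2 = 27.4 cm
Total distance = 69.8 cm

69.8 cm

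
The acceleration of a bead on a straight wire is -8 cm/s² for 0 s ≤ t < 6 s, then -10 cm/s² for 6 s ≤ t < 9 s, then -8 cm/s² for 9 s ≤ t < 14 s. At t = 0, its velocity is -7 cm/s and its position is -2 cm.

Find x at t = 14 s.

-923 cm

On each constant-a segment, Δv = aΔt and Δx = v₀Δt + ½aΔt²; chain segment to segment.
0–6 s: v starts -7 cm/s; Δx = -7·6 + ½·-8·6² = -186 cm; v ends -55 cm/s.
6–9 s: v starts -55 cm/s; Δx = -55·3 + ½·-10·3² = -210 cm; v ends -85 cm/s.
9–14 s: v starts -85 cm/s; Δx = -85·5 + ½·-8·5² = -525 cm; v ends -125 cm/s.
x(14) = -2 + Σ Δx = -923 cm.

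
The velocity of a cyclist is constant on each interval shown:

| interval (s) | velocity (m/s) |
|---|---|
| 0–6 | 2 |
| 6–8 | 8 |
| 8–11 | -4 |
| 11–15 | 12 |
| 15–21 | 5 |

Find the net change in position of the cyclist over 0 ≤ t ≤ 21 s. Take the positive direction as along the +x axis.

94 m

Displacement is the signed area under the v-t curve.
0–6 s: 2 × 6 = 12 m
6–8 s: 8 × 2 = 16 m
8–11 s: -4 × 3 = -12 m
11–15 s: 12 × 4 = 48 m
15–21 s: 5 × 6 = 30 m
Net displacement = 94 m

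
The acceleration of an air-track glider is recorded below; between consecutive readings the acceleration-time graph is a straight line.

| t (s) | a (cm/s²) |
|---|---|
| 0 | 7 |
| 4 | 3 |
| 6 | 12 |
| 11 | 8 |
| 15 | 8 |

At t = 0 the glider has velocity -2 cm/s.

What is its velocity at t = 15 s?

Δv equals the area under the a-t graph; then v = v₀ + Δv.
0–4 s: ½(7 + 3)(4) = 20 cm/s
4–6 s: ½(3 + 12)(2) = 15 cm/s
6–11 s: ½(12 + 8)(5) = 50 cm/s
11–15 s: 8 × 4 = 32 cm/s
Δv = 117 cm/s, so v(15) = -2 + (117) = 115 cm/s.

115 cm/s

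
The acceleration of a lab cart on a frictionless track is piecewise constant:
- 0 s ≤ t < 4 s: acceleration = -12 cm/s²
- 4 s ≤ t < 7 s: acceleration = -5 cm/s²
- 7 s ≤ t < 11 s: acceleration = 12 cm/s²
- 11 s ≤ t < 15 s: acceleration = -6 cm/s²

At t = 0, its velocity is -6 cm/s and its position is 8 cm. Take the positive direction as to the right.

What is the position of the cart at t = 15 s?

-608.5 cm

On each constant-a segment, Δv = aΔt and Δx = v₀Δt + ½aΔt²; chain segment to segment.
0–4 s: v starts -6 cm/s; Δx = -6·4 + ½·-12·4² = -120 cm; v ends -54 cm/s.
4–7 s: v starts -54 cm/s; Δx = -54·3 + ½·-5·3² = -184.5 cm; v ends -69 cm/s.
7–11 s: v starts -69 cm/s; Δx = -69·4 + ½·12·4² = -180 cm; v ends -21 cm/s.
11–15 s: v starts -21 cm/s; Δx = -21·4 + ½·-6·4² = -132 cm; v ends -45 cm/s.
x(15) = 8 + Σ Δx = -608.5 cm.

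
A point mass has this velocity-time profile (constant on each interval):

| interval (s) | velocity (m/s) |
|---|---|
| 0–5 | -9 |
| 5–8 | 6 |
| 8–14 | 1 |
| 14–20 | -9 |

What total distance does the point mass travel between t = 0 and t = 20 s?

123 m

Distance (not displacement) is the total path length: add the absolute areas under v-t.
0–5 s: |-9| × 5 = 45 m
5–8 s: |6| × 3 = 18 m
8–14 s: |1| × 6 = 6 m
14–20 s: |-9| × 6 = 54 m
Total distance = 123 m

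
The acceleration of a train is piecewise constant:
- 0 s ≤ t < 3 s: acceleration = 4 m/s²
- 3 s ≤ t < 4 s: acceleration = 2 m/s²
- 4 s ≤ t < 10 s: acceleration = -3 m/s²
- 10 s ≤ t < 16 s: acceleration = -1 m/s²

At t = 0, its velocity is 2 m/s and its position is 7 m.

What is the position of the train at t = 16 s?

On each constant-a segment, Δv = aΔt and Δx = v₀Δt + ½aΔt²; chain segment to segment.
0–3 s: v starts 2 m/s; Δx = 2·3 + ½·4·3² = 24 m; v ends 14 m/s.
3–4 s: v starts 14 m/s; Δx = 14·1 + ½·2·1² = 15 m; v ends 16 m/s.
4–10 s: v starts 16 m/s; Δx = 16·6 + ½·-3·6² = 42 m; v ends -2 m/s.
10–16 s: v starts -2 m/s; Δx = -2·6 + ½·-1·6² = -30 m; v ends -8 m/s.
x(16) = 7 + Σ Δx = 58 m.

58 m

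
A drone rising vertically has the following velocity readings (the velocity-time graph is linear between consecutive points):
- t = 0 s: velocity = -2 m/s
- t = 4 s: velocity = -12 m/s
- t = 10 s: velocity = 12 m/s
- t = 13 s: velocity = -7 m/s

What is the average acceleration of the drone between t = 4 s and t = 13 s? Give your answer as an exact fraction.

Average acceleration = Δv/Δt = (-7 − -12)/(13 − 4) = 5/9 m/s².

5/9 m/s²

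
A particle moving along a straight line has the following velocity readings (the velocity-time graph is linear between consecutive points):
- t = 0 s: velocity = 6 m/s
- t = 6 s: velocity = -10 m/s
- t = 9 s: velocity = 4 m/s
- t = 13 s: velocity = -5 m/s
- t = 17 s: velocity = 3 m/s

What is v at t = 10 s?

On 9–13 s the graph is linear from 4 to -5 m/s: v(10) = 4 + (-5 − 4)·(10 − 9)/(13 − 9) = 1.75 m/s.

1.75 m/s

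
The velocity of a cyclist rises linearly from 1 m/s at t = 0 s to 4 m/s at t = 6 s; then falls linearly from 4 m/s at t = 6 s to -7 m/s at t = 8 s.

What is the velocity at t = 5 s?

3.5 m/s

On 0–6 s the graph is linear from 1 to 4 m/s: v(5) = 1 + (4 − 1)·(5 − 0)/(6 − 0) = 3.5 m/s.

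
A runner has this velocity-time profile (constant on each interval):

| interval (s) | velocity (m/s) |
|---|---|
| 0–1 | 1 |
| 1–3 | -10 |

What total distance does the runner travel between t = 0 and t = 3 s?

21 m

Total distance travelled is ∫|v| dt — sum the magnitudes of each area piece.
0–1 s: |1| × 1 = 1 m
1–3 s: |-10| × 2 = 20 m
Total distance = 21 m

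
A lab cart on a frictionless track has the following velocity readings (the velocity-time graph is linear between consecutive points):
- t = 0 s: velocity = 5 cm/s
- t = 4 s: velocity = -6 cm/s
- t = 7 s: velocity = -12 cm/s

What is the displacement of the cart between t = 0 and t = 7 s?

Net displacement equals the area under the velocity-time graph (areas below the axis count negative).
0–4 s: ½(5 + -6)(4) = -2 cm
4–7 s: ½(-6 + -12)(3) = -27 cm
Net displacement = -29 cm

-29 cm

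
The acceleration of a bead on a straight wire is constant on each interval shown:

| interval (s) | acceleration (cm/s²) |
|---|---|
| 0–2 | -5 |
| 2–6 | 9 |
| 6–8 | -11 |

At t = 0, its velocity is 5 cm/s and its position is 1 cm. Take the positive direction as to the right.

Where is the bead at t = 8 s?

93 cm

On each constant-a segment, Δv = aΔt and Δx = v₀Δt + ½aΔt²; chain segment to segment.
0–2 s: v starts 5 cm/s; Δx = 5·2 + ½·-5·2² = 0 cm; v ends -5 cm/s.
2–6 s: v starts -5 cm/s; Δx = -5·4 + ½·9·4² = 52 cm; v ends 31 cm/s.
6–8 s: v starts 31 cm/s; Δx = 31·2 + ½·-11·2² = 40 cm; v ends 9 cm/s.
x(8) = 1 + Σ Δx = 93 cm.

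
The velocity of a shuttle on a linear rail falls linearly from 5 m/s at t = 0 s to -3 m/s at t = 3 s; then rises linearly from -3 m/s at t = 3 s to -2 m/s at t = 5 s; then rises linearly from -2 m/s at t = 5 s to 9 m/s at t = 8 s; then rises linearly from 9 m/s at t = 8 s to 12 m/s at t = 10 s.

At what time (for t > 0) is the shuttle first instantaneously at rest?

v changes sign on 0–3 s (from 5 to -3); the graph is linear there, so v = 0 at t = 0 + (-5)·(3 − 0)/(-3 − 5) = 1.875 s.

t = 1.875 s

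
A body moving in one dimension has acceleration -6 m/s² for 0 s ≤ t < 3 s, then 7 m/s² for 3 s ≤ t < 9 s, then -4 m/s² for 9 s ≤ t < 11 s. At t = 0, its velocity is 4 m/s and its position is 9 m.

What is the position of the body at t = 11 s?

84 m

On each constant-a segment, Δv = aΔt and Δx = v₀Δt + ½aΔt²; chain segment to segment.
0–3 s: v starts 4 m/s; Δx = 4·3 + ½·-6·3² = -15 m; v ends -14 m/s.
3–9 s: v starts -14 m/s; Δx = -14·6 + ½·7·6² = 42 m; v ends 28 m/s.
9–11 s: v starts 28 m/s; Δx = 28·2 + ½·-4·2² = 48 m; v ends 20 m/s.
x(11) = 9 + Σ Δx = 84 m.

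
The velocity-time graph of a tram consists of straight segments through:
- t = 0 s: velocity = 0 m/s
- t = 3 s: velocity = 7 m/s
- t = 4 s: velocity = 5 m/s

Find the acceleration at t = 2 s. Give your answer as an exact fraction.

Acceleration is the slope of the v-t graph on 0–3 s: (7 − 0)/(3 − 0) = 7/3 m/s².

7/3 m/s²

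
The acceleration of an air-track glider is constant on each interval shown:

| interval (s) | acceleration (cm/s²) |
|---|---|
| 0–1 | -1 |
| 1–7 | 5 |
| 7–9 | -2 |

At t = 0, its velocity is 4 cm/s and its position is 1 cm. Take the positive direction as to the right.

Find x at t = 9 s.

174.5 cm

On each constant-a segment, Δv = aΔt and Δx = v₀Δt + ½aΔt²; chain segment to segment.
0–1 s: v starts 4 cm/s; Δx = 4·1 + ½·-1·1² = 3.5 cm; v ends 3 cm/s.
1–7 s: v starts 3 cm/s; Δx = 3·6 + ½·5·6² = 108 cm; v ends 33 cm/s.
7–9 s: v starts 33 cm/s; Δx = 33·2 + ½·-2·2² = 62 cm; v ends 29 cm/s.
x(9) = 1 + Σ Δx = 174.5 cm.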